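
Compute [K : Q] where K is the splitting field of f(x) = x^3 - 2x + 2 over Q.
[K : Q] = 6

By the rational root test, any rational root of the monic integer polynomial f(x) = x^3 - 2x + 2 must be an integer dividing the constant term 2, i.e. one of ±{1, 2}. Evaluating: f(1) = 1, f(-1) = 3, f(2) = 6, f(-2) = -2; none is 0, so f has no rational root and is therefore irreducible over Q (a cubic with no linear factor over a field is irreducible). For an irreducible cubic, the Galois group is A_3 or S_3 according as the discriminant disc(f) = -4a^3 - 27b^2 = -4·(-2)^3 - 27·(2)^2 = -76 is or is not a square in Q. Here disc(f) = -76 is not a perfect square in Q, so the Galois group of f over Q is not contained in A_3 and must be all of S_3. The splitting field has degree |S_3| = 6 over Q, so [K : Q] = 6.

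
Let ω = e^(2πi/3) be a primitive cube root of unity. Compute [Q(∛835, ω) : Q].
[Q(∛835, ω) : Q] = 6

[Q(∛835):Q] = 3 (min poly x^3 - 835, irreducible since 835 is not a perfect cube). [Q(ω):Q] = 2 (min poly x^2 + x + 1). Since Q(∛835) ⊂ R and ω ∉ R, we have ω ∉ Q(∛835), so x^2 + x + 1 remains irreducible over Q(∛835) and [Q(∛835, ω) : Q(∛835)] = 2. By the tower law, [Q(∛835, ω) : Q] = 3 · 2 = 6. (In fact Q(∛835, ω) is the splitting field of x^3 - 835 over Q.)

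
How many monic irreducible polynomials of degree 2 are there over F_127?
There are 8001 monic irreducible polynomials of degree 2 over F_127

Each element of F_{127^2} that lies in no proper subfield is a root of exactly one monic irreducible of degree 2 over F_127, and each such polynomial has 2 distinct roots in F_{127^2}. By Möbius inversion the count is N_127(2) = (1/2) Σ_{d|2} μ(2/d) · 127^d = (1/2)(μ(2)·127^1 + μ(1)·127^2) = 16002/2 = 8001.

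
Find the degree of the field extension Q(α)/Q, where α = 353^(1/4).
[Q(α):Q] = 4

α is a root of x^4 - 353. By Eisenstein's criterion at the prime p = 353 (which divides the constant term 353 but p^2 = 124609 does not, since 353 is squarefree), x^4 - 353 is irreducible over Q. Hence [Q(α):Q] = 4.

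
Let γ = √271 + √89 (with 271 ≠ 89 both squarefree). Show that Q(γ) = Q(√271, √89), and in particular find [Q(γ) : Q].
[Q(γ) : Q] = 4 (equivalently, Q(γ) = Q(√271, √89))

Obviously Q(γ) ⊆ Q(√271, √89), and [Q(√271, √89):Q] = 4 (since 271, 89 are distinct squarefree integers > 1 with 24119 not a perfect square). To show equality we compute the minimal polynomial of γ. From γ = √271 + √89: γ^2 = 271 + 2√(24119) + 89 = 360 + 2√(24119), so γ^2 - 360 = 2√(24119); squaring, (γ^2 - 360)^2 = 4·24119, i.e. γ^4 - 720γ^2 + 129600 - 96476 = 0, i.e. γ^4 - 720γ^2 + 33124 = 0. So γ is a root of x^4 - 720x^2 + 33124. This polynomial is irreducible over Q: it has no rational root (each ±√271 ± √89 is irrational), and any factorization into two quadratics over Q would force √(24119) ∈ Q (pairing opposite roots) or √271, √89 ∈ Q (other pairings), all impossible. Hence [Q(γ):Q] = 4 = [Q(√271, √89):Q], so Q(γ) = Q(√271, √89).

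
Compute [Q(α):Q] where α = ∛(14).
[Q(α):Q] = 3

The minimal polynomial of α is x^3 - 14, irreducible over Q since 14 is not a perfect cube (so x^3 - 14 has no rational root). Hence [Q(α):Q] = deg(m_α) = 3.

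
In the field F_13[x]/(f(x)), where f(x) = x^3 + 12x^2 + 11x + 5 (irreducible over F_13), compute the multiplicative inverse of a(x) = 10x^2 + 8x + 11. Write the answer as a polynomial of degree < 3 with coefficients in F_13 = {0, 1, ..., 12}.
a(x)^(-1) ≡ 10x^2 + 12x + 10 (mod f(x))

Since f is irreducible over F_13, F_13[x]/(f) is a field and a(x) ≠ 0 has an inverse. Apply the extended Euclidean algorithm to f(x) and a(x) in F_13[x]: f(x) = (4x + 11)·a(x) + (9x + 1);  a(x) = (4x + 12)·(9x + 1) + (12). The last nonzero remainder is the constant 12 = gcd(f, a) in F_13. Back-substituting through the division chain expresses 12 = s(x)·a(x) + t(x)·f(x) with s(x) ≡ 3x^2 + x + 3 (mod f), so (3x^2 + x + 3)·a(x) ≡ 12 (mod f). Multiplying by 12^(-1) ≡ 12 in F_13 gives a(x)^(-1) ≡ 12·(3x^2 + x + 3) ≡ 10x^2 + 12x + 10 (mod f). Check: (10x^2 + 8x + 11)·(10x^2 + 12x + 10) = 9x^4 + 5x^3 + 7x^2 + 4x + 6 ≡ 1 (mod x^3 + 12x^2 + 11x + 5).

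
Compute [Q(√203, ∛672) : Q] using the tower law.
[Q(√203, ∛672) : Q] = 6

Let L = Q(√203, ∛672). Since Q(√203) ⊂ L and [Q(√203):Q] = 2, the tower law gives 2 | [L:Q]. Likewise Q(∛672) ⊂ L with [Q(∛672):Q] = 3 (because 672 is not a perfect cube), so 3 | [L:Q]. As gcd(2,3) = 1, [L:Q] is divisible by 6. Conversely L is generated over Q by √203 and ∛672, so [L:Q] ≤ 2·3 = 6. Therefore [Q(√203, ∛672) : Q] = 6.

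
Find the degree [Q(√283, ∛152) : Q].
[Q(√283, ∛152) : Q] = 6

Let L = Q(√283, ∛152). Since Q(√283) ⊂ L and [Q(√283):Q] = 2, the tower law gives 2 | [L:Q]. Likewise Q(∛152) ⊂ L with [Q(∛152):Q] = 3 (because 152 is not a perfect cube), so 3 | [L:Q]. As gcd(2,3) = 1, [L:Q] is divisible by 6. Conversely L is generated over Q by √283 and ∛152, so [L:Q] ≤ 2·3 = 6. Therefore [Q(√283, ∛152) : Q] = 6.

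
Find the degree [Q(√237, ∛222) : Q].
[Q(√237, ∛222) : Q] = 6

Let L = Q(√237, ∛222). Since Q(√237) ⊂ L and [Q(√237):Q] = 2, the tower law gives 2 | [L:Q]. Likewise Q(∛222) ⊂ L with [Q(∛222):Q] = 3 (because 222 is not a perfect cube), so 3 | [L:Q]. As gcd(2,3) = 1, [L:Q] is divisible by 6. Conversely L is generated over Q by √237 and ∛222, so [L:Q] ≤ 2·3 = 6. Therefore [Q(√237, ∛222) : Q] = 6.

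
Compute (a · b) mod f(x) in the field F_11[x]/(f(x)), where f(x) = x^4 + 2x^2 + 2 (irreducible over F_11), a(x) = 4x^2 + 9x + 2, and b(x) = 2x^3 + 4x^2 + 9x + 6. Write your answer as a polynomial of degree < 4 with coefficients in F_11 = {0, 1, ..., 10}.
a · b ≡ 5x^3 + x^2 + x + 10 (mod f(x))

Multiply in F_11[x]: a(x)·b(x) = (4x^2 + 9x + 2)·(2x^3 + 4x^2 + 9x + 6) = 8x^5 + x^4 + 10x^3 + 3x^2 + 6x + 1. This has degree ≥ 4, so divide by f(x) over F_11: 8x^5 + x^4 + 10x^3 + 3x^2 + 6x + 1 = (8x + 1)·(x^4 + 2x^2 + 2) + (5x^3 + x^2 + x + 10). Hence a·b ≡ 5x^3 + x^2 + x + 10 (mod f). (F_11[x]/(f) is a field with 11^4 = 14641 elements since f is irreducible of degree 4.)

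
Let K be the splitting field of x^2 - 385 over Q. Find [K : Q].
[K : Q] = 2

f(x) = x^2 - 385 factors as (x - √385)(x + √385). The splitting field is K = Q(√385). Since 385 is squarefree and > 1, it is not a perfect square, so x^2 - 385 is irreducible over Q and [Q(√385) : Q] = 2. Hence [K : Q] = 2.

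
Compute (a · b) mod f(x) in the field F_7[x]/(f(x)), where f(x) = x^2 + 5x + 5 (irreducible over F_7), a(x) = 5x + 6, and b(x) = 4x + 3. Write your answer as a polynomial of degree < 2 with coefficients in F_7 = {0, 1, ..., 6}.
a · b ≡ 2x + 2 (mod f(x))

Multiply in F_7[x]: a(x)·b(x) = (5x + 6)·(4x + 3) = 6x^2 + 4x + 4. This has degree ≥ 2, so divide by f(x) over F_7: 6x^2 + 4x + 4 = (6)·(x^2 + 5x + 5) + (2x + 2). Hence a·b ≡ 2x + 2 (mod f). (F_7[x]/(f) is a field with 7^2 = 49 elements since f is irreducible of degree 2.)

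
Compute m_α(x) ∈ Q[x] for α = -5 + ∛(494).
m_α(x) = x^3 + 15x^2 + 75x - 369

Set β = α + 5 = ∛(494), so β^3 = 494. Then (α + 5)^3 - 494 = 0, i.e. α is a root of g(x) = (x + 5)^3 - 494 = x^3 + 15x^2 + 75x - 369. Since g(x) = h(x + 5) where h(x) = x^3 - 494, and h is irreducible over Q (because 494 is not a perfect cube, so h has no rational root, and a monic cubic with no rational root is irreducible), g is also irreducible (irreducibility is preserved under the substitution x → x + 5). Hence m_α(x) = x^3 + 15x^2 + 75x - 369.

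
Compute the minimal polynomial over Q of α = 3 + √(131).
m_α(x) = x^2 - 6x - 122

From α - 3 = √(131), squaring gives (α - 3)^2 = 131, i.e. α^2 - 6α + 9 = 131, so α^2 - 6α - 122 = 0. The discriminant of x^2 - 6x - 122 is (-6)^2 - 4·(-122) = 36 + 488 = 524, and 4·(131) is not a perfect square in Q since 131 is squarefree and ≠ 1. Hence x^2 - 6x - 122 is irreducible over Q and is the minimal polynomial of α.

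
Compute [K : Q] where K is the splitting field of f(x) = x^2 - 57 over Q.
[K : Q] = 2

f(x) = x^2 - 57 factors as (x - √57)(x + √57). The splitting field is K = Q(√57). Since 57 is squarefree and > 1, it is not a perfect square, so x^2 - 57 is irreducible over Q and [Q(√57) : Q] = 2. Hence [K : Q] = 2.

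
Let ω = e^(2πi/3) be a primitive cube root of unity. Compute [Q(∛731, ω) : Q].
[Q(∛731, ω) : Q] = 6

[Q(∛731):Q] = 3 (min poly x^3 - 731, irreducible since 731 is not a perfect cube). [Q(ω):Q] = 2 (min poly x^2 + x + 1). Since Q(∛731) ⊂ R and ω ∉ R, we have ω ∉ Q(∛731), so x^2 + x + 1 remains irreducible over Q(∛731) and [Q(∛731, ω) : Q(∛731)] = 2. By the tower law, [Q(∛731, ω) : Q] = 3 · 2 = 6. (In fact Q(∛731, ω) is the splitting field of x^3 - 731 over Q.)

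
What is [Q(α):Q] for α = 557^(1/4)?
[Q(α):Q] = 4

α is a root of x^4 - 557. By Eisenstein's criterion at the prime p = 557 (which divides the constant term 557 but p^2 = 310249 does not, since 557 is squarefree), x^4 - 557 is irreducible over Q. Hence [Q(α):Q] = 4.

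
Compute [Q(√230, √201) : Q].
[Q(√230, √201) : Q] = 4

[Q(√230):Q] = 2 (min poly x^2 - 230, irreducible since 230 is squarefree > 1). For the top step, suppose √201 ∈ Q(√230), say √201 = c + d√230 with c, d ∈ Q. Squaring: 201 = c^2 + 230d^2 + 2cd√230. Since √230 ∉ Q this forces 2cd = 0. If d = 0 then √201 = c ∈ Q, contradicting 201 squarefree > 1. If c = 0 then 201 = 230d^2, so 230·201 = (230d)^2 is a perfect square in Q — but 230·201 = 46230 is not a perfect square (since 230 and 201 are distinct squarefree integers). Contradiction. Hence √201 ∉ Q(√230), so x^2 - 201 stays irreducible over Q(√230) and [Q(√230, √201) : Q(√230)] = 2. By the tower law, [Q(√230, √201) : Q] = 2 · 2 = 4.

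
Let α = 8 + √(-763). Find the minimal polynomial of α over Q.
m_α(x) = x^2 - 16x + 827

From α - 8 = √(-763), squaring gives (α - 8)^2 = -763, i.e. α^2 - 16α + 64 = -763, so α^2 - 16α + 827 = 0. The discriminant of x^2 - 16x + 827 is (-16)^2 - 4·(827) = 256 - 3308 = -3052, and 4·(-763) is not a perfect square in Q since -763 is squarefree and ≠ 1. Hence x^2 - 16x + 827 is irreducible over Q and is the minimal polynomial of α.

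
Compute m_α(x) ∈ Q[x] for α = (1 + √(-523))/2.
m_α(x) = x^2 - x + 131

From 2α - 1 = √(-523), squaring gives (2α - 1)^2 = -523, i.e. 4α^2 - 4α + 1 = -523, so α^2 - α + (1 + 523)/4 = 0. Since -523 ≡ 1 (mod 4), (1 + 523)/4 = 131 ∈ Z. The polynomial x^2 - x + 131 has discriminant 1 - 4·(131) = -523, which is not a perfect square in Q (d = -523 is squarefree and ≠ 1), so x^2 - x + 131 is irreducible over Q. It is the minimal polynomial of α.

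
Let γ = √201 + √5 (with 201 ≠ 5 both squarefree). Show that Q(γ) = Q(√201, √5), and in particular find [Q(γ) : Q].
[Q(γ) : Q] = 4 (equivalently, Q(γ) = Q(√201, √5))

Obviously Q(γ) ⊆ Q(√201, √5), and [Q(√201, √5):Q] = 4 (since 201, 5 are distinct squarefree integers > 1 with 1005 not a perfect square). To show equality we compute the minimal polynomial of γ. From γ = √201 + √5: γ^2 = 201 + 2√(1005) + 5 = 206 + 2√(1005), so γ^2 - 206 = 2√(1005); squaring, (γ^2 - 206)^2 = 4·1005, i.e. γ^4 - 412γ^2 + 42436 - 4020 = 0, i.e. γ^4 - 412γ^2 + 38416 = 0. So γ is a root of x^4 - 412x^2 + 38416. This polynomial is irreducible over Q: it has no rational root (each ±√201 ± √5 is irrational), and any factorization into two quadratics over Q would force √(1005) ∈ Q (pairing opposite roots) or √201, √5 ∈ Q (other pairings), all impossible. Hence [Q(γ):Q] = 4 = [Q(√201, √5):Q], so Q(γ) = Q(√201, √5).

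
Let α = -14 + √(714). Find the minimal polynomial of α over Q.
m_α(x) = x^2 + 28x - 518

From α + 14 = √(714), squaring gives (α + 14)^2 = 714, i.e. α^2 + 28α + 196 = 714, so α^2 + 28α - 518 = 0. The discriminant of x^2 + 28x - 518 is (28)^2 - 4·(-518) = 784 + 2072 = 2856, and 4·(714) is not a perfect square in Q since 714 is squarefree and ≠ 1. Hence x^2 + 28x - 518 is irreducible over Q and is the minimal polynomial of α.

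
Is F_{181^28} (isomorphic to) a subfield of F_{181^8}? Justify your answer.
No: F_{181^28} is not a subfield of F_{181^8}

F_{p^m} embeds in F_{p^n} iff m | n. Here 28 ∤ 8 (since 8 = 0·28 + 8 with remainder 8 ≠ 0), so F_{181^28} is not a subfield of F_{181^8}. Equivalently: if it were, the tower law would give 28 = [F_{181^28}:F_181] dividing [F_{181^8}:F_181] = 8, contradiction.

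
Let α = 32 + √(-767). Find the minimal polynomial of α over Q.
m_α(x) = x^2 - 64x + 1791

From α - 32 = √(-767), squaring gives (α - 32)^2 = -767, i.e. α^2 - 64α + 1024 = -767, so α^2 - 64α + 1791 = 0. The discriminant of x^2 - 64x + 1791 is (-64)^2 - 4·(1791) = 4096 - 7164 = -3068, and 4·(-767) is not a perfect square in Q since -767 is squarefree and ≠ 1. Hence x^2 - 64x + 1791 is irreducible over Q and is the minimal polynomial of α.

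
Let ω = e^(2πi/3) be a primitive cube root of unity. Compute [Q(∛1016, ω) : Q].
[Q(∛1016, ω) : Q] = 6

[Q(∛1016):Q] = 3 (min poly x^3 - 1016, irreducible since 1016 is not a perfect cube). [Q(ω):Q] = 2 (min poly x^2 + x + 1). Since Q(∛1016) ⊂ R and ω ∉ R, we have ω ∉ Q(∛1016), so x^2 + x + 1 remains irreducible over Q(∛1016) and [Q(∛1016, ω) : Q(∛1016)] = 2. By the tower law, [Q(∛1016, ω) : Q] = 3 · 2 = 6. (In fact Q(∛1016, ω) is the splitting field of x^3 - 1016 over Q.)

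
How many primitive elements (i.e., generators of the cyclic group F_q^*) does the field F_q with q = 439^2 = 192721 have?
There are φ(192720) = 46080 primitive elements

F_q^* is cyclic of order q - 1 = 192720. A cyclic group of order m has exactly φ(m) generators. Here m = 192720 = 2^4 · 3 · 5 · 11 · 73, so the number of primitive elements is φ(192720) = 46080.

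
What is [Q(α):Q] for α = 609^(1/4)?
[Q(α):Q] = 4

α is a root of x^4 - 609. By Eisenstein's criterion at the prime p = 3 (which divides the constant term 609 but p^2 = 9 does not, since 609 is squarefree), x^4 - 609 is irreducible over Q. Hence [Q(α):Q] = 4.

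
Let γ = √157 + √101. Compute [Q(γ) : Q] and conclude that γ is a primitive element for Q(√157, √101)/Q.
[Q(γ) : Q] = 4 (equivalently, Q(γ) = Q(√157, √101))

Obviously Q(γ) ⊆ Q(√157, √101), and [Q(√157, √101):Q] = 4 (since 157, 101 are distinct squarefree integers > 1 with 15857 not a perfect square). To show equality we compute the minimal polynomial of γ. From γ = √157 + √101: γ^2 = 157 + 2√(15857) + 101 = 258 + 2√(15857), so γ^2 - 258 = 2√(15857); squaring, (γ^2 - 258)^2 = 4·15857, i.e. γ^4 - 516γ^2 + 66564 - 63428 = 0, i.e. γ^4 - 516γ^2 + 3136 = 0. So γ is a root of x^4 - 516x^2 + 3136. This polynomial is irreducible over Q: it has no rational root (each ±√157 ± √101 is irrational), and any factorization into two quadratics over Q would force √(15857) ∈ Q (pairing opposite roots) or √157, √101 ∈ Q (other pairings), all impossible. Hence [Q(γ):Q] = 4 = [Q(√157, √101):Q], so Q(γ) = Q(√157, √101).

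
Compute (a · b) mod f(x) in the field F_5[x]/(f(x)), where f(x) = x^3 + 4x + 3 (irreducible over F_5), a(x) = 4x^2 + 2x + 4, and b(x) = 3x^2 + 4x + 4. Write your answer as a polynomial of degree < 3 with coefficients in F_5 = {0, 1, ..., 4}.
a · b ≡ 3x^2 (mod f(x))

Multiply in F_5[x]: a(x)·b(x) = (4x^2 + 2x + 4)·(3x^2 + 4x + 4) = 2x^4 + 2x^3 + x^2 + 4x + 1. This has degree ≥ 3, so divide by f(x) over F_5: 2x^4 + 2x^3 + x^2 + 4x + 1 = (2x + 2)·(x^3 + 4x + 3) + (3x^2). Hence a·b ≡ 3x^2 (mod f). (F_5[x]/(f) is a field with 5^3 = 125 elements since f is irreducible of degree 3.)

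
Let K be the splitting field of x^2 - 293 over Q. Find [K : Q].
[K : Q] = 2

f(x) = x^2 - 293 factors as (x - √293)(x + √293). The splitting field is K = Q(√293). Since 293 is squarefree and > 1, it is not a perfect square, so x^2 - 293 is irreducible over Q and [Q(√293) : Q] = 2. Hence [K : Q] = 2.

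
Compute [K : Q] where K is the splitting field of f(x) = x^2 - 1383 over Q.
[K : Q] = 2

f(x) = x^2 - 1383 factors as (x - √1383)(x + √1383). The splitting field is K = Q(√1383). Since 1383 is squarefree and > 1, it is not a perfect square, so x^2 - 1383 is irreducible over Q and [Q(√1383) : Q] = 2. Hence [K : Q] = 2.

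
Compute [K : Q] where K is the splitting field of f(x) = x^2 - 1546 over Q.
[K : Q] = 2

f(x) = x^2 - 1546 factors as (x - √1546)(x + √1546). The splitting field is K = Q(√1546). Since 1546 is squarefree and > 1, it is not a perfect square, so x^2 - 1546 is irreducible over Q and [Q(√1546) : Q] = 2. Hence [K : Q] = 2.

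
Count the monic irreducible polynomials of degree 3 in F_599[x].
There are 71640400 monic irreducible polynomials of degree 3 over F_599

Each element of F_{599^3} that lies in no proper subfield is a root of exactly one monic irreducible of degree 3 over F_599, and each such polynomial has 3 distinct roots in F_{599^3}. By Möbius inversion the count is N_599(3) = (1/3) Σ_{d|3} μ(3/d) · 599^d = (1/3)(μ(3)·599^1 + μ(1)·599^3) = 214921200/3 = 71640400.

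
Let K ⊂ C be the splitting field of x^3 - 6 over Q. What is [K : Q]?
[K : Q] = 6

The roots of x^3 - 6 are ∛6, ω∛6, ω^2∛6 where ω = e^(2πi/3) is a primitive cube root of unity, so K = Q(∛6, ω). Now [Q(∛6):Q] = 3 (since 6 is not a perfect cube, x^3 - 6 is irreducible) and [Q(ω):Q] = 2. Both 2 and 3 divide [K:Q], and [K:Q] ≤ 3·2 = 6, so [K:Q] = 6. (Equivalently: Q(∛6) ⊂ R but ω ∉ R, so [K : Q(∛6)] = 2.)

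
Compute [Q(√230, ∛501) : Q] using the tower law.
[Q(√230, ∛501) : Q] = 6

Let L = Q(√230, ∛501). Since Q(√230) ⊂ L and [Q(√230):Q] = 2, the tower law gives 2 | [L:Q]. Likewise Q(∛501) ⊂ L with [Q(∛501):Q] = 3 (because 501 is not a perfect cube), so 3 | [L:Q]. As gcd(2,3) = 1, [L:Q] is divisible by 6. Conversely L is generated over Q by √230 and ∛501, so [L:Q] ≤ 2·3 = 6. Therefore [Q(√230, ∛501) : Q] = 6.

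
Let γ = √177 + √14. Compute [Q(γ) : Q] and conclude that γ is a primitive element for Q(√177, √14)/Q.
[Q(γ) : Q] = 4 (equivalently, Q(γ) = Q(√177, √14))

Obviously Q(γ) ⊆ Q(√177, √14), and [Q(√177, √14):Q] = 4 (since 177, 14 are distinct squarefree integers > 1 with 2478 not a perfect square). To show equality we compute the minimal polynomial of γ. From γ = √177 + √14: γ^2 = 177 + 2√(2478) + 14 = 191 + 2√(2478), so γ^2 - 191 = 2√(2478); squaring, (γ^2 - 191)^2 = 4·2478, i.e. γ^4 - 382γ^2 + 36481 - 9912 = 0, i.e. γ^4 - 382γ^2 + 26569 = 0. So γ is a root of x^4 - 382x^2 + 26569. This polynomial is irreducible over Q: it has no rational root (each ±√177 ± √14 is irrational), and any factorization into two quadratics over Q would force √(2478) ∈ Q (pairing opposite roots) or √177, √14 ∈ Q (other pairings), all impossible. Hence [Q(γ):Q] = 4 = [Q(√177, √14):Q], so Q(γ) = Q(√177, √14).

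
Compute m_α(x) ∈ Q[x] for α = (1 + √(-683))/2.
m_α(x) = x^2 - x + 171

From 2α - 1 = √(-683), squaring gives (2α - 1)^2 = -683, i.e. 4α^2 - 4α + 1 = -683, so α^2 - α + (1 + 683)/4 = 0. Since -683 ≡ 1 (mod 4), (1 + 683)/4 = 171 ∈ Z. The polynomial x^2 - x + 171 has discriminant 1 - 4·(171) = -683, which is not a perfect square in Q (d = -683 is squarefree and ≠ 1), so x^2 - x + 171 is irreducible over Q. It is the minimal polynomial of α.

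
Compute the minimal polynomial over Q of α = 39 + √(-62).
m_α(x) = x^2 - 78x + 1583

From α - 39 = √(-62), squaring gives (α - 39)^2 = -62, i.e. α^2 - 78α + 1521 = -62, so α^2 - 78α + 1583 = 0. The discriminant of x^2 - 78x + 1583 is (-78)^2 - 4·(1583) = 6084 - 6332 = -248, and 4·(-62) is not a perfect square in Q since -62 is squarefree and ≠ 1. Hence x^2 - 78x + 1583 is irreducible over Q and is the minimal polynomial of α.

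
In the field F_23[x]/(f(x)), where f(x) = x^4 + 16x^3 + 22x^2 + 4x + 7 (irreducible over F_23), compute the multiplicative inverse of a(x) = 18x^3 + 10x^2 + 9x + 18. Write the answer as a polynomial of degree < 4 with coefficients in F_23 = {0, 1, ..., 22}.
a(x)^(-1) ≡ 5x^3 + 21x^2 + 14x + 15 (mod f(x))

Since f is irreducible over F_23, F_23[x]/(f) is a field and a(x) ≠ 0 has an inverse. Apply the extended Euclidean algorithm to f(x) and a(x) in F_23[x]: f(x) = (9x + 1)·a(x) + (17x + 12);  a(x) = (20x^2 + 10)·(17x + 12) + (13). The last nonzero remainder is the constant 13 = gcd(f, a) in F_23. Back-substituting through the division chain expresses 13 = s(x)·a(x) + t(x)·f(x) with s(x) ≡ 19x^3 + 20x^2 + 21x + 11 (mod f), so (19x^3 + 20x^2 + 21x + 11)·a(x) ≡ 13 (mod f). Multiplying by 13^(-1) ≡ 16 in F_23 gives a(x)^(-1) ≡ 16·(19x^3 + 20x^2 + 21x + 11) ≡ 5x^3 + 21x^2 + 14x + 15 (mod f). Check: (18x^3 + 10x^2 + 9x + 18)·(5x^3 + 21x^2 + 14x + 15) = 21x^6 + 14x^5 + x^4 + 22x^3 + 10x^2 + 19x + 17 ≡ 1 (mod x^4 + 16x^3 + 22x^2 + 4x + 7).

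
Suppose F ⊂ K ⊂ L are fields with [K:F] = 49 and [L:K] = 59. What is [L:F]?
[L:F] = 2891

The tower law says that for any tower of field extensions F ⊂ K ⊂ L with finite degrees, [L:F] = [L:K] · [K:F]. Here this gives [L:F] = 59 · 49 = 2891.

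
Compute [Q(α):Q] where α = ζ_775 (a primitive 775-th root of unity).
[Q(α):Q] = 600

The minimal polynomial of ζ_775 over Q is the 775-th cyclotomic polynomial Φ_775(x), which is irreducible over Q and has degree φ(775) = 600. Hence [Q(α):Q] = φ(775) = 600.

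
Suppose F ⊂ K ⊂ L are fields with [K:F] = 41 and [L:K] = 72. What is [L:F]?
[L:F] = 2952

The tower law says that for any tower of field extensions F ⊂ K ⊂ L with finite degrees, [L:F] = [L:K] · [K:F]. Here this gives [L:F] = 72 · 41 = 2952.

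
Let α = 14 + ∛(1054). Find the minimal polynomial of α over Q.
m_α(x) = x^3 - 42x^2 + 588x - 3798

Set β = α - 14 = ∛(1054), so β^3 = 1054. Then (α - 14)^3 - 1054 = 0, i.e. α is a root of g(x) = (x - 14)^3 - 1054 = x^3 - 42x^2 + 588x - 3798. Since g(x) = h(x - 14) where h(x) = x^3 - 1054, and h is irreducible over Q (because 1054 is not a perfect cube, so h has no rational root, and a monic cubic with no rational root is irreducible), g is also irreducible (irreducibility is preserved under the substitution x → x - 14). Hence m_α(x) = x^3 - 42x^2 + 588x - 3798.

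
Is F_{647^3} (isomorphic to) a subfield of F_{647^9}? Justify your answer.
Yes: F_{647^3} is a subfield of F_{647^9}

F_{p^m} embeds in F_{p^n} iff m | n (since F_{p^n} is the splitting field of x^(p^n) - x, and F_{p^m} ⊂ F_{p^n} forces p^n to be a power of p^m, i.e. m | n; conversely if m | n then every root of x^(p^m) - x is a root of x^(p^n) - x). Here 3 | 9 (since 9 = 3·3), so F_{647^3} is a subfield of F_{647^9}, and [F_{647^9} : F_{647^3}] = 9/3 = 3.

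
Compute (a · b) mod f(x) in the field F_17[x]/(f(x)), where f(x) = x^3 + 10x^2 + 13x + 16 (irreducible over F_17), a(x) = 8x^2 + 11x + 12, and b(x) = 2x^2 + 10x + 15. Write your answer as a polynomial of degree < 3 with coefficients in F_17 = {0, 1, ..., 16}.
a · b ≡ 14x^2 + x + 3 (mod f(x))

Multiply in F_17[x]: a(x)·b(x) = (8x^2 + 11x + 12)·(2x^2 + 10x + 15) = 16x^4 + 16x^2 + 13x + 10. This has degree ≥ 3, so divide by f(x) over F_17: 16x^4 + 16x^2 + 13x + 10 = (16x + 10)·(x^3 + 10x^2 + 13x + 16) + (14x^2 + x + 3). Hence a·b ≡ 14x^2 + x + 3 (mod f). (F_17[x]/(f) is a field with 17^3 = 4913 elements since f is irreducible of degree 3.)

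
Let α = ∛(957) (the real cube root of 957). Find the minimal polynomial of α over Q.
m_α(x) = x^3 - 957

α satisfies α^3 = 957, so x^3 - 957 annihilates α. By the rational root test, a rational root p/q (in lowest terms) of x^3 - 957 would satisfy p^3 = 957 q^3, forcing q = 1 and p^3 = 957; but 957 is not a perfect cube, contradiction. A monic cubic over Q with no rational root is irreducible (any nontrivial factorization would include a linear factor). Hence x^3 - 957 is the minimal polynomial of α, and in particular [Q(α):Q] = 3.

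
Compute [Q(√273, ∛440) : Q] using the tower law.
[Q(√273, ∛440) : Q] = 6

Let L = Q(√273, ∛440). Since Q(√273) ⊂ L and [Q(√273):Q] = 2, the tower law gives 2 | [L:Q]. Likewise Q(∛440) ⊂ L with [Q(∛440):Q] = 3 (because 440 is not a perfect cube), so 3 | [L:Q]. As gcd(2,3) = 1, [L:Q] is divisible by 6. Conversely L is generated over Q by √273 and ∛440, so [L:Q] ≤ 2·3 = 6. Therefore [Q(√273, ∛440) : Q] = 6.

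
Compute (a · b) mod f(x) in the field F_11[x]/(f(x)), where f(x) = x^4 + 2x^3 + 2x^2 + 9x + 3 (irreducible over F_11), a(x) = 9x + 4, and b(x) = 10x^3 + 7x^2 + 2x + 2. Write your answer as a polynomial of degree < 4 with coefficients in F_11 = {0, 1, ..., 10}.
a · b ≡ 9x^2 + 8x + 2 (mod f(x))

Multiply in F_11[x]: a(x)·b(x) = (9x + 4)·(10x^3 + 7x^2 + 2x + 2) = 2x^4 + 4x^3 + 2x^2 + 4x + 8. This has degree ≥ 4, so divide by f(x) over F_11: 2x^4 + 4x^3 + 2x^2 + 4x + 8 = (2)·(x^4 + 2x^3 + 2x^2 + 9x + 3) + (9x^2 + 8x + 2). Hence a·b ≡ 9x^2 + 8x + 2 (mod f). (F_11[x]/(f) is a field with 11^4 = 14641 elements since f is irreducible of degree 4.)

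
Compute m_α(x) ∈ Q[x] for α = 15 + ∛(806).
m_α(x) = x^3 - 45x^2 + 675x - 4181

Set β = α - 15 = ∛(806), so β^3 = 806. Then (α - 15)^3 - 806 = 0, i.e. α is a root of g(x) = (x - 15)^3 - 806 = x^3 - 45x^2 + 675x - 4181. Since g(x) = h(x - 15) where h(x) = x^3 - 806, and h is irreducible over Q (because 806 is not a perfect cube, so h has no rational root, and a monic cubic with no rational root is irreducible), g is also irreducible (irreducibility is preserved under the substitution x → x - 15). Hence m_α(x) = x^3 - 45x^2 + 675x - 4181.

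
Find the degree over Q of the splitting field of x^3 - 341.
[K : Q] = 6

The roots of x^3 - 341 are ∛341, ω∛341, ω^2∛341 where ω = e^(2πi/3) is a primitive cube root of unity, so K = Q(∛341, ω). Now [Q(∛341):Q] = 3 (since 341 is not a perfect cube, x^3 - 341 is irreducible) and [Q(ω):Q] = 2. Both 2 and 3 divide [K:Q], and [K:Q] ≤ 3·2 = 6, so [K:Q] = 6. (Equivalently: Q(∛341) ⊂ R but ω ∉ R, so [K : Q(∛341)] = 2.)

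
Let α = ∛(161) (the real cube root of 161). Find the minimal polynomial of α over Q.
m_α(x) = x^3 - 161

α satisfies α^3 = 161, so x^3 - 161 annihilates α. By the rational root test, a rational root p/q (in lowest terms) of x^3 - 161 would satisfy p^3 = 161 q^3, forcing q = 1 and p^3 = 161; but 161 is not a perfect cube, contradiction. A monic cubic over Q with no rational root is irreducible (any nontrivial factorization would include a linear factor). Hence x^3 - 161 is the minimal polynomial of α, and in particular [Q(α):Q] = 3.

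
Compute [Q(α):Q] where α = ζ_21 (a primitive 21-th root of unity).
[Q(α):Q] = 12

The minimal polynomial of ζ_21 over Q is the 21-th cyclotomic polynomial Φ_21(x), which is irreducible over Q and has degree φ(21) = 12. Hence [Q(α):Q] = φ(21) = 12.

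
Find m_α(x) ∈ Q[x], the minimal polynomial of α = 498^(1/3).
m_α(x) = x^3 - 498

α satisfies α^3 = 498, so x^3 - 498 annihilates α. By the rational root test, a rational root p/q (in lowest terms) of x^3 - 498 would satisfy p^3 = 498 q^3, forcing q = 1 and p^3 = 498; but 498 is not a perfect cube, contradiction. A monic cubic over Q with no rational root is irreducible (any nontrivial factorization would include a linear factor). Hence x^3 - 498 is the minimal polynomial of α, and in particular [Q(α):Q] = 3.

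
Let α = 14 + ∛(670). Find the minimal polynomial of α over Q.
m_α(x) = x^3 - 42x^2 + 588x - 3414

Set β = α - 14 = ∛(670), so β^3 = 670. Then (α - 14)^3 - 670 = 0, i.e. α is a root of g(x) = (x - 14)^3 - 670 = x^3 - 42x^2 + 588x - 3414. Since g(x) = h(x - 14) where h(x) = x^3 - 670, and h is irreducible over Q (because 670 is not a perfect cube, so h has no rational root, and a monic cubic with no rational root is irreducible), g is also irreducible (irreducibility is preserved under the substitution x → x - 14). Hence m_α(x) = x^3 - 42x^2 + 588x - 3414.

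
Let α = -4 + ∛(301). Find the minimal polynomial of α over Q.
m_α(x) = x^3 + 12x^2 + 48x - 237

Set β = α + 4 = ∛(301), so β^3 = 301. Then (α + 4)^3 - 301 = 0, i.e. α is a root of g(x) = (x + 4)^3 - 301 = x^3 + 12x^2 + 48x - 237. Since g(x) = h(x + 4) where h(x) = x^3 - 301, and h is irreducible over Q (because 301 is not a perfect cube, so h has no rational root, and a monic cubic with no rational root is irreducible), g is also irreducible (irreducibility is preserved under the substitution x → x + 4). Hence m_α(x) = x^3 + 12x^2 + 48x - 237.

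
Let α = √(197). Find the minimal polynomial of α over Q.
m_α(x) = x^2 - 197

α satisfies α^2 - 197 = 0, so x^2 - 197 annihilates α. Since d = 197 is squarefree and ≠ 1, it is not a perfect square in Q, so x^2 - 197 has no rational root and is therefore irreducible over Q (a degree-2 polynomial over a field is irreducible iff it has no root). Hence m_α(x) = x^2 - 197.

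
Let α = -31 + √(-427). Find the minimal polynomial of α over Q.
m_α(x) = x^2 + 62x + 1388

From α + 31 = √(-427), squaring gives (α + 31)^2 = -427, i.e. α^2 + 62α + 961 = -427, so α^2 + 62α + 1388 = 0. The discriminant of x^2 + 62x + 1388 is (62)^2 - 4·(1388) = 3844 - 5552 = -1708, and 4·(-427) is not a perfect square in Q since -427 is squarefree and ≠ 1. Hence x^2 + 62x + 1388 is irreducible over Q and is the minimal polynomial of α.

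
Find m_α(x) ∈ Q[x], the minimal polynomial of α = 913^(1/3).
m_α(x) = x^3 - 913

α satisfies α^3 = 913, so x^3 - 913 annihilates α. By the rational root test, a rational root p/q (in lowest terms) of x^3 - 913 would satisfy p^3 = 913 q^3, forcing q = 1 and p^3 = 913; but 913 is not a perfect cube, contradiction. A monic cubic over Q with no rational root is irreducible (any nontrivial factorization would include a linear factor). Hence x^3 - 913 is the minimal polynomial of α, and in particular [Q(α):Q] = 3.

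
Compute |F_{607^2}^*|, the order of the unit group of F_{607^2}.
|F_{607^2}^*| = 368448

F_{607^2} has 607^2 = 368449 elements; its multiplicative group consists of all nonzero elements, so |F_{607^2}^*| = 368449 - 1 = 368448. (It is cyclic since any finite subgroup of the multiplicative group of a field is cyclic.)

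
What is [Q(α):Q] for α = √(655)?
[Q(α):Q] = 2

[Q(α):Q] equals the degree of the minimal polynomial of α. Here α^2 = 655 and x^2 - 655 is irreducible (d = 655 is squarefree, ≠ 1, hence not a square), so deg(m_α) = 2. Thus [Q(α):Q] = 2.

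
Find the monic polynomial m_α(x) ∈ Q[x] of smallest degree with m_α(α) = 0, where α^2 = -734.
m_α(x) = x^2 + 734

α satisfies α^2 + 734 = 0, so x^2 + 734 annihilates α. Since d = -734 is squarefree and ≠ 1, it is not a perfect square in Q, so x^2 + 734 has no rational root and is therefore irreducible over Q (a degree-2 polynomial over a field is irreducible iff it has no root). Hence m_α(x) = x^2 + 734.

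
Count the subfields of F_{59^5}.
F_{59^5} has 2 subfields

The subfields of F_{p^n} are exactly the fields F_{p^d} for d | n (each is the fixed field of the unique index-d subgroup of Gal(F_{p^n}/F_p) ≅ Z/nZ). The divisors of n = 5 are {1, 5}, giving 2 subfields: F_{59^1}, F_{59^5}.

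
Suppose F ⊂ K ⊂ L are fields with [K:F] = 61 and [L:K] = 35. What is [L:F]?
[L:F] = 2135

The tower law says that for any tower of field extensions F ⊂ K ⊂ L with finite degrees, [L:F] = [L:K] · [K:F]. Here this gives [L:F] = 35 · 61 = 2135.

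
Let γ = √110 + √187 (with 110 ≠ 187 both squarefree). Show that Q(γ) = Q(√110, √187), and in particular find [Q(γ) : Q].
[Q(γ) : Q] = 4 (equivalently, Q(γ) = Q(√110, √187))

Obviously Q(γ) ⊆ Q(√110, √187), and [Q(√110, √187):Q] = 4 (since 110, 187 are distinct squarefree integers > 1 with 20570 not a perfect square). To show equality we compute the minimal polynomial of γ. From γ = √110 + √187: γ^2 = 110 + 2√(20570) + 187 = 297 + 2√(20570), so γ^2 - 297 = 2√(20570); squaring, (γ^2 - 297)^2 = 4·20570, i.e. γ^4 - 594γ^2 + 88209 - 82280 = 0, i.e. γ^4 - 594γ^2 + 5929 = 0. So γ is a root of x^4 - 594x^2 + 5929. This polynomial is irreducible over Q: it has no rational root (each ±√110 ± √187 is irrational), and any factorization into two quadratics over Q would force √(20570) ∈ Q (pairing opposite roots) or √110, √187 ∈ Q (other pairings), all impossible. Hence [Q(γ):Q] = 4 = [Q(√110, √187):Q], so Q(γ) = Q(√110, √187).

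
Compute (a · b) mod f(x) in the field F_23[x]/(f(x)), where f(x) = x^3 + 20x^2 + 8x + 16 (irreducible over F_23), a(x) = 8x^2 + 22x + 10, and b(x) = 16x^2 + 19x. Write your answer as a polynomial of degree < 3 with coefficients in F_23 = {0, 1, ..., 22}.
a · b ≡ 10x^2 + 8x + 6 (mod f(x))

Multiply in F_23[x]: a(x)·b(x) = (8x^2 + 22x + 10)·(16x^2 + 19x) = 13x^4 + 21x^3 + 3x^2 + 6x. This has degree ≥ 3, so divide by f(x) over F_23: 13x^4 + 21x^3 + 3x^2 + 6x = (13x + 14)·(x^3 + 20x^2 + 8x + 16) + (10x^2 + 8x + 6). Hence a·b ≡ 10x^2 + 8x + 6 (mod f). (F_23[x]/(f) is a field with 23^3 = 12167 elements since f is irreducible of degree 3.)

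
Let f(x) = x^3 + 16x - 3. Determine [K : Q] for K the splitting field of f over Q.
[K : Q] = 6

By the rational root test, any rational root of the monic integer polynomial f(x) = x^3 + 16x - 3 must be an integer dividing the constant term -3, i.e. one of ±{1, 3}. Evaluating: f(1) = 14, f(-1) = -20, f(3) = 72, f(-3) = -78; none is 0, so f has no rational root and is therefore irreducible over Q (a cubic with no linear factor over a field is irreducible). For an irreducible cubic, the Galois group is A_3 or S_3 according as the discriminant disc(f) = -4a^3 - 27b^2 = -4·(16)^3 - 27·(-3)^2 = -16627 is or is not a square in Q. Here disc(f) = -16627 is not a perfect square in Q, so the Galois group of f over Q is not contained in A_3 and must be all of S_3. The splitting field has degree |S_3| = 6 over Q, so [K : Q] = 6.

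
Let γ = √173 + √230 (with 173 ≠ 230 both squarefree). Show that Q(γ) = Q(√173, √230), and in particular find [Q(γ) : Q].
[Q(γ) : Q] = 4 (equivalently, Q(γ) = Q(√173, √230))

Obviously Q(γ) ⊆ Q(√173, √230), and [Q(√173, √230):Q] = 4 (since 173, 230 are distinct squarefree integers > 1 with 39790 not a perfect square). To show equality we compute the minimal polynomial of γ. From γ = √173 + √230: γ^2 = 173 + 2√(39790) + 230 = 403 + 2√(39790), so γ^2 - 403 = 2√(39790); squaring, (γ^2 - 403)^2 = 4·39790, i.e. γ^4 - 806γ^2 + 162409 - 159160 = 0, i.e. γ^4 - 806γ^2 + 3249 = 0. So γ is a root of x^4 - 806x^2 + 3249. This polynomial is irreducible over Q: it has no rational root (each ±√173 ± √230 is irrational), and any factorization into two quadratics over Q would force √(39790) ∈ Q (pairing opposite roots) or √173, √230 ∈ Q (other pairings), all impossible. Hence [Q(γ):Q] = 4 = [Q(√173, √230):Q], so Q(γ) = Q(√173, √230).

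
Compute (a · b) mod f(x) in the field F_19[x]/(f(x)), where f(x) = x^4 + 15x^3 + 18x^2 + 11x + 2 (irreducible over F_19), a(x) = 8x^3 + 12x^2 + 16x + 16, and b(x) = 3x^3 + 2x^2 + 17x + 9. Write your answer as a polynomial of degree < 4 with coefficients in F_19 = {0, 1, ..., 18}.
a · b ≡ 2x^3 + 16x^2 + 5x + 16 (mod f(x))

Multiply in F_19[x]: a(x)·b(x) = (8x^3 + 12x^2 + 16x + 16)·(3x^3 + 2x^2 + 17x + 9) = 5x^6 + 14x^5 + 18x^4 + 14x^3 + 13x^2 + 17x + 11. This has degree ≥ 4, so divide by f(x) over F_19: 5x^6 + 14x^5 + 18x^4 + 14x^3 + 13x^2 + 17x + 11 = (5x^2 + 15x + 7)·(x^4 + 15x^3 + 18x^2 + 11x + 2) + (2x^3 + 16x^2 + 5x + 16). Hence a·b ≡ 2x^3 + 16x^2 + 5x + 16 (mod f). (F_19[x]/(f) is a field with 19^4 = 130321 elements since f is irreducible of degree 4.)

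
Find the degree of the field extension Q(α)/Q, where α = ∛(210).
[Q(α):Q] = 3

The minimal polynomial of α is x^3 - 210, irreducible over Q since 210 is not a perfect cube (so x^3 - 210 has no rational root). Hence [Q(α):Q] = deg(m_α) = 3.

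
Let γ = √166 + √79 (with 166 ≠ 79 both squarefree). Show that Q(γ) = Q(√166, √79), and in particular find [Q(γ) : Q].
[Q(γ) : Q] = 4 (equivalently, Q(γ) = Q(√166, √79))

Obviously Q(γ) ⊆ Q(√166, √79), and [Q(√166, √79):Q] = 4 (since 166, 79 are distinct squarefree integers > 1 with 13114 not a perfect square). To show equality we compute the minimal polynomial of γ. From γ = √166 + √79: γ^2 = 166 + 2√(13114) + 79 = 245 + 2√(13114), so γ^2 - 245 = 2√(13114); squaring, (γ^2 - 245)^2 = 4·13114, i.e. γ^4 - 490γ^2 + 60025 - 52456 = 0, i.e. γ^4 - 490γ^2 + 7569 = 0. So γ is a root of x^4 - 490x^2 + 7569. This polynomial is irreducible over Q: it has no rational root (each ±√166 ± √79 is irrational), and any factorization into two quadratics over Q would force √(13114) ∈ Q (pairing opposite roots) or √166, √79 ∈ Q (other pairings), all impossible. Hence [Q(γ):Q] = 4 = [Q(√166, √79):Q], so Q(γ) = Q(√166, √79).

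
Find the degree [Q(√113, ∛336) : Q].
[Q(√113, ∛336) : Q] = 6

Let L = Q(√113, ∛336). Since Q(√113) ⊂ L and [Q(√113):Q] = 2, the tower law gives 2 | [L:Q]. Likewise Q(∛336) ⊂ L with [Q(∛336):Q] = 3 (because 336 is not a perfect cube), so 3 | [L:Q]. As gcd(2,3) = 1, [L:Q] is divisible by 6. Conversely L is generated over Q by √113 and ∛336, so [L:Q] ≤ 2·3 = 6. Therefore [Q(√113, ∛336) : Q] = 6.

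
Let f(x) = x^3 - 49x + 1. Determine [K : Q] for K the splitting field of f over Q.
[K : Q] = 6

By the rational root test, any rational root of the monic integer polynomial f(x) = x^3 - 49x + 1 must be an integer dividing the constant term 1, i.e. one of ±{1}. Evaluating: f(1) = -47, f(-1) = 49; none is 0, so f has no rational root and is therefore irreducible over Q (a cubic with no linear factor over a field is irreducible). For an irreducible cubic, the Galois group is A_3 or S_3 according as the discriminant disc(f) = -4a^3 - 27b^2 = -4·(-49)^3 - 27·(1)^2 = 470569 is or is not a square in Q. Here disc(f) = 470569 is not a perfect square in Q, so the Galois group of f over Q is not contained in A_3 and must be all of S_3. The splitting field has degree |S_3| = 6 over Q, so [K : Q] = 6.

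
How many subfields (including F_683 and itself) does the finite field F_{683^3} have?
F_{683^3} has 2 subfields

The subfields of F_{p^n} are exactly the fields F_{p^d} for d | n (each is the fixed field of the unique index-d subgroup of Gal(F_{p^n}/F_p) ≅ Z/nZ). The divisors of n = 3 are {1, 3}, giving 2 subfields: F_{683^1}, F_{683^3}.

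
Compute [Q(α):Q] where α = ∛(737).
[Q(α):Q] = 3

The minimal polynomial of α is x^3 - 737, irreducible over Q since 737 is not a perfect cube (so x^3 - 737 has no rational root). Hence [Q(α):Q] = deg(m_α) = 3.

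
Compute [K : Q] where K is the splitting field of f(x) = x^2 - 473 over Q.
[K : Q] = 2

f(x) = x^2 - 473 factors as (x - √473)(x + √473). The splitting field is K = Q(√473). Since 473 is squarefree and > 1, it is not a perfect square, so x^2 - 473 is irreducible over Q and [Q(√473) : Q] = 2. Hence [K : Q] = 2.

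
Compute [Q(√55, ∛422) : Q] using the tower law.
[Q(√55, ∛422) : Q] = 6

Let L = Q(√55, ∛422). Since Q(√55) ⊂ L and [Q(√55):Q] = 2, the tower law gives 2 | [L:Q]. Likewise Q(∛422) ⊂ L with [Q(∛422):Q] = 3 (because 422 is not a perfect cube), so 3 | [L:Q]. As gcd(2,3) = 1, [L:Q] is divisible by 6. Conversely L is generated over Q by √55 and ∛422, so [L:Q] ≤ 2·3 = 6. Therefore [Q(√55, ∛422) : Q] = 6.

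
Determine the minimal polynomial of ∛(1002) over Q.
m_α(x) = x^3 - 1002

α satisfies α^3 = 1002, so x^3 - 1002 annihilates α. By the rational root test, a rational root p/q (in lowest terms) of x^3 - 1002 would satisfy p^3 = 1002 q^3, forcing q = 1 and p^3 = 1002; but 1002 is not a perfect cube, contradiction. A monic cubic over Q with no rational root is irreducible (any nontrivial factorization would include a linear factor). Hence x^3 - 1002 is the minimal polynomial of α, and in particular [Q(α):Q] = 3.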